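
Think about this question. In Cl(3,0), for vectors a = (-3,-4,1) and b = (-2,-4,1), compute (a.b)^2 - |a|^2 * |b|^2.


a . b = (-3)*(-2) + (-4)*(-4) + 1*1
= 6 + 16 + 1 = 23
|a|^2 = (-3)^2 + (-4)^2 + 1^2 = 26
|b|^2 = (-2)^2 + (-4)^2 + 1^2 = 21
(a.b)^2 = 23^2 = 529
|a|^2 * |b|^2 = 26 * 21 = 546
Result = 529 - 546 = -17


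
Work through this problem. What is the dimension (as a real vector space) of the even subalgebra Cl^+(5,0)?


Even subalgebra dimension = 2^(n-1)
n = 5 + 0 = 5
2^(5 - 1) = 2^4 = 16
Verification: sum of C(5,k) for even k = 1 + 10 + 5 = 16
Result = 16


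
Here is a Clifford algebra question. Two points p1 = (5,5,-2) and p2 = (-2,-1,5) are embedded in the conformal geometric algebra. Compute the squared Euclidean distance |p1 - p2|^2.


p1 - p2 = (7, 6, -7)
|p1 - p2|^2 = 7^2 + 6^2 + (-7)^2
= 49 + 36 + 49
= 134


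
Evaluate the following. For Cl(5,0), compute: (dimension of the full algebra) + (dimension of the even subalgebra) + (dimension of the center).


n = 5 + 0 = 5
Total dim = 2^5 = 32
Even subalgebra dim = 2^4 = 16
n is odd, so center dim = 2
Sum = 32 + 16 + 2 = 50


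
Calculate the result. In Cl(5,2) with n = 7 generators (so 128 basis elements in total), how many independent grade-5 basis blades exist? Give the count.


Number of grade-k basis blades in Cl(p,q) with n = p + q is C(n, k).
n = 5 + 2 = 7
C(7, 5) = 7! / (5! * 2!)
= 5040 / (120 * 2)
= 21


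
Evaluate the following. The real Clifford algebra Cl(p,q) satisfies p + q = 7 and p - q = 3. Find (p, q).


We need p + q = 7 and p - q = 3.
Adding: 2p = 7 + 3 = 10, so p = 5.
Then q = 7 - 5 = 2.
(p, q) = (5, 2)


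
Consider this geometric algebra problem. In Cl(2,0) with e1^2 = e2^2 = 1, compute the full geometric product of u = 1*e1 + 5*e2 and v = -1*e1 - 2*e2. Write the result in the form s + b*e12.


Expand: (1*e1 + 5*e2)(-1*e1 - 2*e2)
= 1*(-1)*e1e1 + 1*(-2)*e1e2 + 5*(-1)*e2e1 + 5*(-2)*e2e2
Using e1^2 = e2^2 = 1, e2e1 = -e1e2:
Scalar part s = 1*(-1) + 5*(-2) = -1 + (-10) = -11
Bivector part b = 1*(-2) - 5*(-1) = -2 - (-5) = 3
uv = -11 + 3*e12


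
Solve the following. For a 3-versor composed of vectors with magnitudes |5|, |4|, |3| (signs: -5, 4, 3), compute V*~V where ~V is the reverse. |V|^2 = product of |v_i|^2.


Each vector v_i has |v_i|^2 = s_i^2
Squared scales: (-5)^2 = 25, 4^2 = 16, 3^2 = 9
|V|^2 = 25 * 16 * 9
= 3600


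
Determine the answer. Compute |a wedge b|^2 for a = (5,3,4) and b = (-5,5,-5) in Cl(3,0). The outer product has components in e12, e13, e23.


a wedge b = (a1*b2 - a2*b1)*e12 + (a1*b3 - a3*b1)*e13 + (a2*b3 - a3*b2)*e23
e12 coeff: 5*5 - 3*(-5) = 25 - (-15) = 40
e13 coeff: 5*(-5) - 4*(-5) = -25 - (-20) = -5
e23 coeff: 3*(-5) - 4*5 = -15 - 20 = -35
|a wedge b|^2 = 40^2 + (-5)^2 + (-35)^2
= 1600 + 25 + 1225
= 2850


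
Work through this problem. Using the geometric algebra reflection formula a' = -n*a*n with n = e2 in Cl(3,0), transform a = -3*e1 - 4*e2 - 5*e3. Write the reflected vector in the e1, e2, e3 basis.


Reflection formula: a' = -n*a*n, with n = e2 (unit vector, n^2 = 1).
For reflection through hyperplane perp to e2:
The component along e2 flips sign, others stay.
a = (-3, -4, -5)
a' = (-3, 4, -5)
a' = -3*e1 + 4*e2 - 5*e3


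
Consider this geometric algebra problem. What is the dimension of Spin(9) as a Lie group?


Spin(n) double-covers SO(n); both have Lie algebra so(n) of dimension n(n-1)/2.
n = 9
n(n-1) = 9 * 8 = 72
dim Spin(9) = 72/2 = 36


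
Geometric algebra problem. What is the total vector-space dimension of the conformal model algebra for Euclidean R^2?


The conformal model of R^2 uses Cl(3,1): the 2 Euclidean generators plus two extra orthogonal generators e+ (e+^2 = +1) and e- (e-^2 = -1), from which the null vectors e0, einf are built.
Number of generators m = 2 + 2 = 4.
dim Cl(p,q) = 2^m = 2^4 = 16


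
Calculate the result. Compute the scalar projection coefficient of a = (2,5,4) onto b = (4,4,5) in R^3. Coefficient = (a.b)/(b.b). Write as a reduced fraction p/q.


Projection coefficient = (a . b) / (b . b)
a . b = 2*4 + 5*4 + 4*5
= 8 + 20 + 20 = 48
b . b = 4^2 + 4^2 + 5^2
= 16 + 16 + 25 = 57
Coefficient = 48/57
In lowest terms: 16/19


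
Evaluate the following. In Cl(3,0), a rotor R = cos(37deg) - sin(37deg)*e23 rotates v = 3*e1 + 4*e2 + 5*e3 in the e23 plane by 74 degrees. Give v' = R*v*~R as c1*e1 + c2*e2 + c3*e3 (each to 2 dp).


Rotor R = cos(37deg) - sin(37deg)*e23
Rotation angle theta = 2 * 37 = 74 degrees in the e23 plane (e2 -> e3).
The component perpendicular to the plane (e1) is invariant: v'_1 = v1 = 3.00
cos(74deg) = 0.2756, sin(74deg) = 0.9613
v'_2 = v2*cos(theta) - v3*sin(theta) = 4*0.2756 - 5*0.9613 = -3.70
v'_3 = v2*sin(theta) + v3*cos(theta) = 4*0.9613 + 5*0.2756 = 5.22
v' = 3.00*e1 - 3.70*e2 + 5.22*e3


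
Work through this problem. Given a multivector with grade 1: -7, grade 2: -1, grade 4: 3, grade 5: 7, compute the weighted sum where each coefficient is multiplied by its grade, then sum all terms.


Grade-weighted sum = sum of grade_k * coefficient_k
1*(-7) = -7
2*(-1) = -2
4*3 = 12
5*7 = 35
Total = -7 + (-2) + 12 + 35 = 38


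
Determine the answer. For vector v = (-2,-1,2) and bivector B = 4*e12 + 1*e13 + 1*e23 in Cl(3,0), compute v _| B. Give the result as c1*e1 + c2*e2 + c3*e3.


Left contraction v _| B = <vB>_1 (grade-1 part of the geometric product vB).
Using e1_|e12 = e2, e2_|e12 = -e1, e1_|e13 = e3, e3_|e13 = -e1, e2_|e23 = e3, e3_|e23 = -e2:
e1 coeff: -v2*b12 - v3*b13 = -(-1)*(4) - (2)*(1) = 2
e2 coeff: v1*b12 - v3*b23 = (-2)*(4) - (2)*(1) = -10
e3 coeff: v1*b13 + v2*b23 = (-2)*(1) + (-1)*(1) = -3
v _| B = 2*e1 - 10*e2 - 3*e3


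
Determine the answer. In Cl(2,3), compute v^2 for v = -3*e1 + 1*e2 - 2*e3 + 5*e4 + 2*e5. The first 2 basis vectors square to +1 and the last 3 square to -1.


v^2 = sum of c_i^2 * e_i^2
Positive signature terms (e_i^2 = +1): (-3)^2 + 1^2 = 10
Negative signature terms (e_j^2 = -1): (-2)^2 + 5^2 + 2^2 = 33
v^2 = 10 - 33 = -23


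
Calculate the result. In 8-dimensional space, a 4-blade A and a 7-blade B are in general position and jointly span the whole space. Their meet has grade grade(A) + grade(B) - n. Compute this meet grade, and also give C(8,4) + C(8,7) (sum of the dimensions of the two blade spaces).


Meet grade = grade(A) + grade(B) - n
= 4 + 7 - 8 = 3
C(8,4) = 70
C(8,7) = 8
dim_A + dim_B = 70 + 8 = 78


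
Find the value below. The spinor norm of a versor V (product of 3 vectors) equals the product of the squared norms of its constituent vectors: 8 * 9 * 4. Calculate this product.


Spinor norm N(V) = |v1|^2 * |v2|^2 * ... * |v3|^2
= 8 * 9 * 4
Running product: 8, 72, 288
N(V) = 288


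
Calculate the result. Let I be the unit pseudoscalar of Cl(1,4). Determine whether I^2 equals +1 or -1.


The pseudoscalar I = e1...e_n (product of all n generators) of Cl(p,q) satisfies I^2 = (-1)^(q + n(n-1)/2).
p = 1, q = 4, n = p + q = 5
n(n-1)/2 = 5 * 4 / 2 = 10
Exponent = q + n(n-1)/2 = 4 + 10 = 14
I^2 = (-1)^14 = +1


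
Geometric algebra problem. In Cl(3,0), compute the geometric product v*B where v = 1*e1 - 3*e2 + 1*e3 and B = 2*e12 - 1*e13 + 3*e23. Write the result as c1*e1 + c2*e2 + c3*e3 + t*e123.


vB has grade-1 (vector) and grade-3 (trivector) parts: vB = (v _| B) + (v ^ B).
Vector part <vB>_1:
  e1: -v2*b12 - v3*b13 = -(-3)*(2) - (1)*(-1) = 7
  e2: v1*b12 - v3*b23 = (1)*(2) - (1)*(3) = -1
  e3: v1*b13 + v2*b23 = (1)*(-1) + (-3)*(3) = -10
Trivector part <vB>_3:
  e123: v1*b23 - v2*b13 + v3*b12 = (1)*(3) - (-3)*(-1) + (1)*(2) = 2
vB = 7*e1 - 1*e2 - 10*e3 + 2*e123


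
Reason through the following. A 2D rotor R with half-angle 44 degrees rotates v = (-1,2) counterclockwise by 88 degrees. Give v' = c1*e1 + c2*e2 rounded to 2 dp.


Rotor R = cos(44deg) - sin(44deg)*e12
Rotation angle theta = 2 * 44 = 88 degrees
v' = R*v*~R rotates v by theta.
cos(88deg) = 0.0349, sin(88deg) = 0.9994
v'_1 = -1*cos(88deg) - 2*sin(88deg)
= -1*0.0349 - 2*0.9994
= -2.03
v'_2 = -1*sin(88deg) + 2*cos(88deg)
= -1*0.9994 + 2*0.0349
= -0.93
v' = -2.03*e1 - 0.93*e2


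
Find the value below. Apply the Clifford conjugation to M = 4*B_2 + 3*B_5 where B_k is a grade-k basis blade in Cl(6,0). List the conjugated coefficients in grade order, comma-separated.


Clifford conjugate sign for grade k: (-1)^(k(k+1)/2)
Grade 2: (-1)^(2*3/2) = (-1)^3 = -1, coeff 4 -> -4
Grade 5: (-1)^(5*6/2) = (-1)^15 = -1, coeff 3 -> -3
Conjugated coefficients: -4, -3


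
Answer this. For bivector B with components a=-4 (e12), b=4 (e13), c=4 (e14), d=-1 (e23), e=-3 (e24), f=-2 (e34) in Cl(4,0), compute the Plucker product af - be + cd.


Plucker relation: af - be + cd
a*f = (-4)*(-2) = 8
b*e = 4*(-3) = -12
c*d = 4*(-1) = -4
af - be + cd = 8 - (-12) + (-4)
= 16


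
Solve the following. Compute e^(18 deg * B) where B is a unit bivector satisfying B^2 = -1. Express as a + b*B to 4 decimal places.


For a unit bivector B with B^2 = -1, the exponential series gives
e^(theta*B) = cos(theta) + sin(theta)*B (the GA analogue of Euler's formula).
theta = 18 degrees = 0.314159 rad
cos(18 deg) = 0.9511
sin(18 deg) = 0.3090
exp(theta*B) = 0.9511 + 0.3090*B


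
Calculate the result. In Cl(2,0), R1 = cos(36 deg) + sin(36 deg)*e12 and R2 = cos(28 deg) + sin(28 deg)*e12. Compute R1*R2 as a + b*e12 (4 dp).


Same-plane rotors commute and their half-angles add:
R1*R2 = cos(a1 + a2) + sin(a1 + a2)*e12.
a1 + a2 = 36 + 28 = 64 deg
cos(64 deg) = 0.4384
sin(64 deg) = 0.8988
R1*R2 = 0.4384 + 0.8988*e12


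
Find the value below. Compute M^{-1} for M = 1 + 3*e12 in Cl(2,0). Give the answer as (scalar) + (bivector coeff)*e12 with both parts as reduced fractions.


M = 1 + 3*e12, where e12^2 = -1.
Since M commutes with its reverse ~M = a - b*e12, M * ~M = a^2 - b^2*e12^2 = a^2 + b^2.
So M^{-1} = ~M / (a^2 + b^2) = (a - b*e12)/(a^2 + b^2).
a^2 + b^2 = 1 + 9 = 10
Scalar part = 1/10 = 1/10
Bivector coeff = -3/10 = -3/10
M^{-1} = 1/10 - 3/10*e12


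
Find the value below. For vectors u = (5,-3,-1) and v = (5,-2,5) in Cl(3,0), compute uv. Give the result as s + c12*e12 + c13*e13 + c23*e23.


In Cl(3,0): e_i^2 = 1, e_ie_j = -e_je_i for i != j.
Scalar part = u . v = 5*5 + (-3)*(-2) + (-1)*5
= 25 + 6 + (-5) = 26
e12 coeff = 5*(-2) - (-3)*5 = -10 - (-15) = 5
e13 coeff = 5*5 - (-1)*5 = 25 - (-5) = 30
e23 coeff = (-3)*5 - (-1)*(-2) = -15 - 2 = -17
uv = 26 + 5*e12 + 30*e13 - 17*e23


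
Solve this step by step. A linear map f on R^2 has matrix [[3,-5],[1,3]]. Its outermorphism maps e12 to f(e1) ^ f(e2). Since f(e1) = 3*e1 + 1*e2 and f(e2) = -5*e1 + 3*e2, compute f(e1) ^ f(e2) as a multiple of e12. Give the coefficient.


The outermorphism of a linear map f sends e1^e2 to f(e1)^f(e2).
f(e1) = 3*e1 + 1*e2
f(e2) = -5*e1 + 3*e2
f(e1) ^ f(e2) = (3*e1 + 1*e2) ^ (-5*e1 + 3*e2)
= 3*3*e12 + 1*(-5)*e21
= (9 - (-5))*e12
= 14*e12
Coefficient = 14


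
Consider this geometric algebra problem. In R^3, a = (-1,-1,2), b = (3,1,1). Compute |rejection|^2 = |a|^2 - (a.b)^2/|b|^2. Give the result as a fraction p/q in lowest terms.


|a|^2 = (-1)^2 + (-1)^2 + 2^2 = 6
|b|^2 = 3^2 + 1^2 + 1^2 = 11
a . b = (-1)*3 + (-1)*1 + 2*1 = -2
(a.b)^2 = (-2)^2 = 4
|rej|^2 = 6 - 4/11
= (66 - 4)/11
= 62/11
In lowest terms: 62/11


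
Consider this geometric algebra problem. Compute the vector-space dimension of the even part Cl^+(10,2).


Even subalgebra dimension = 2^(n-1)
n = 10 + 2 = 12
2^(12 - 1) = 2^11 = 2048
Verification: sum of C(12,k) for even k = 1 + 66 + 495 + 924 + 495 + 66 + 1 = 2048
Result = 2048


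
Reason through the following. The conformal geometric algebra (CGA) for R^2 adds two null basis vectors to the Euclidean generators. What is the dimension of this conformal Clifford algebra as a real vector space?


The conformal model of R^2 uses Cl(3,1): the 2 Euclidean generators plus two extra orthogonal generators e+ (e+^2 = +1) and e- (e-^2 = -1), from which the null vectors e0, einf are built.
Number of generators m = 2 + 2 = 4.
dim Cl(p,q) = 2^m = 2^4 = 16


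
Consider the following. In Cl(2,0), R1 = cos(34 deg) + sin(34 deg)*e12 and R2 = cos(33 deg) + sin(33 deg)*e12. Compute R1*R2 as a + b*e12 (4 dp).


Same-plane rotors commute and their half-angles add:
R1*R2 = cos(a1 + a2) + sin(a1 + a2)*e12.
a1 + a2 = 34 + 33 = 67 deg
cos(67 deg) = 0.3907
sin(67 deg) = 0.9205
R1*R2 = 0.3907 + 0.9205*e12


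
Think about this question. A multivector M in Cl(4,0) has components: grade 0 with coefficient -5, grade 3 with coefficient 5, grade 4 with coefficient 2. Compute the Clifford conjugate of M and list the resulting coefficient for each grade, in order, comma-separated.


Clifford conjugate sign for grade k: (-1)^(k(k+1)/2)
Grade 0: (-1)^(0*1/2) = (-1)^0 = 1, coeff -5 -> -5
Grade 3: (-1)^(3*4/2) = (-1)^6 = 1, coeff 5 -> 5
Grade 4: (-1)^(4*5/2) = (-1)^10 = 1, coeff 2 -> 2
Conjugated coefficients: -5, 5, 2


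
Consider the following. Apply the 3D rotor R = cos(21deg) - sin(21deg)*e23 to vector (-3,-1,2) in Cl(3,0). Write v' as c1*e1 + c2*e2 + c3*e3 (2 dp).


Rotor R = cos(21deg) - sin(21deg)*e23
Rotation angle theta = 2 * 21 = 42 degrees in the e23 plane (e2 -> e3).
The component perpendicular to the plane (e1) is invariant: v'_1 = v1 = -3.00
cos(42deg) = 0.7431, sin(42deg) = 0.6691
v'_2 = v2*cos(theta) - v3*sin(theta) = -1*0.7431 - 2*0.6691 = -2.08
v'_3 = v2*sin(theta) + v3*cos(theta) = -1*0.6691 + 2*0.7431 = 0.82
v' = -3.00*e1 - 2.08*e2 + 0.82*e3


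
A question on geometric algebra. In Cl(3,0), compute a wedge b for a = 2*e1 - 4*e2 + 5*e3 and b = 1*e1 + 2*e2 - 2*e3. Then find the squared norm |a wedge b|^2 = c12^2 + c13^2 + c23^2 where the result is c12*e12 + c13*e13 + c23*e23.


a wedge b = (a1*b2 - a2*b1)*e12 + (a1*b3 - a3*b1)*e13 + (a2*b3 - a3*b2)*e23
e12 coeff: 2*2 - (-4)*1 = 4 - (-4) = 8
e13 coeff: 2*(-2) - 5*1 = -4 - 5 = -9
e23 coeff: (-4)*(-2) - 5*2 = 8 - 10 = -2
|a wedge b|^2 = 8^2 + (-9)^2 + (-2)^2
= 64 + 81 + 4
= 149


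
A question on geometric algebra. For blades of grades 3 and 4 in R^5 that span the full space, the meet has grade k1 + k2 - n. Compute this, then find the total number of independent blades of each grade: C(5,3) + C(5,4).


Meet grade = grade(A) + grade(B) - n
= 3 + 4 - 5 = 2
C(5,3) = 10
C(5,4) = 5
dim_A + dim_B = 10 + 5 = 15


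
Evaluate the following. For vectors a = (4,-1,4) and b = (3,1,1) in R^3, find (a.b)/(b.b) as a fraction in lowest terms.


Projection coefficient = (a . b) / (b . b)
a . b = 4*3 + (-1)*1 + 4*1
= 12 + (-1) + 4 = 15
b . b = 3^2 + 1^2 + 1^2
= 9 + 1 + 1 = 11
Coefficient = 15/11
In lowest terms: 15/11


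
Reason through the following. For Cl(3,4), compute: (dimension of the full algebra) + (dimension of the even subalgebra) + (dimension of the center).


n = 3 + 4 = 7
Total dim = 2^7 = 128
Even subalgebra dim = 2^6 = 64
n is odd, so center dim = 2
Sum = 128 + 64 + 2 = 194


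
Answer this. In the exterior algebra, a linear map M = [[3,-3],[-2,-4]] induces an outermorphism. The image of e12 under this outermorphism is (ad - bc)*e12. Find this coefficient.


The outermorphism of a linear map f sends e1^e2 to f(e1)^f(e2).
f(e1) = 3*e1 - 2*e2
f(e2) = -3*e1 - 4*e2
f(e1) ^ f(e2) = (3*e1 - 2*e2) ^ (-3*e1 - 4*e2)
= 3*(-4)*e12 + (-2)*(-3)*e21
= (-12 - 6)*e12
= -18*e12
Coefficient = -18


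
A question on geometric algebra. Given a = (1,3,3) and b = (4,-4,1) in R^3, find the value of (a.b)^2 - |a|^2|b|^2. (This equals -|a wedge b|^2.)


a . b = 1*4 + 3*(-4) + 3*1
= 4 + (-12) + 3 = -5
|a|^2 = 1^2 + 3^2 + 3^2 = 19
|b|^2 = 4^2 + (-4)^2 + 1^2 = 33
(a.b)^2 = (-5)^2 = 25
|a|^2 * |b|^2 = 19 * 33 = 627
Result = 25 - 627 = -602


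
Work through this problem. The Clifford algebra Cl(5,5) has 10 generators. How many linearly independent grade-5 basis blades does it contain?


Number of grade-k basis blades in Cl(p,q) with n = p + q is C(n, k).
n = 5 + 5 = 10
C(10, 5) = 10! / (5! * 5!)
= 3628800 / (120 * 120)
= 252


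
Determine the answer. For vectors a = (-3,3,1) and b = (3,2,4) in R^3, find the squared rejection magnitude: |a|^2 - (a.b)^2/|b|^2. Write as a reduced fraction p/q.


|a|^2 = (-3)^2 + 3^2 + 1^2 = 19
|b|^2 = 3^2 + 2^2 + 4^2 = 29
a . b = (-3)*3 + 3*2 + 1*4 = 1
(a.b)^2 = 1^2 = 1
|rej|^2 = 19 - 1/29
= (551 - 1)/29
= 550/29
In lowest terms: 550/29


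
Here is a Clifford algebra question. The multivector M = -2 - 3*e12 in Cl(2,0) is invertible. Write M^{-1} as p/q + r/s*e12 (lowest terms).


M = -2 - 3*e12, where e12^2 = -1.
Since M commutes with its reverse ~M = a - b*e12, M * ~M = a^2 - b^2*e12^2 = a^2 + b^2.
So M^{-1} = ~M / (a^2 + b^2) = (a - b*e12)/(a^2 + b^2).
a^2 + b^2 = 4 + 9 = 13
Scalar part = -2/13 = -2/13
Bivector coeff = 3/13 = 3/13
M^{-1} = -2/13 + 3/13*e12


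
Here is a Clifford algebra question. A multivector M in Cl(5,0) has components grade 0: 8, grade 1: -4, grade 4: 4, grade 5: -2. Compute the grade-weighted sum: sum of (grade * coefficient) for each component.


Grade-weighted sum = sum of grade_k * coefficient_k
0*8 = 0
1*(-4) = -4
4*4 = 16
5*(-2) = -10
Total = 0 + (-4) + 16 + (-10) = 2


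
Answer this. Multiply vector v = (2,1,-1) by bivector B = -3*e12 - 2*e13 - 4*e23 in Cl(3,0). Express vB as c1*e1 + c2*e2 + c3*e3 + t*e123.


vB has grade-1 (vector) and grade-3 (trivector) parts: vB = (v _| B) + (v ^ B).
Vector part <vB>_1:
  e1: -v2*b12 - v3*b13 = -(1)*(-3) - (-1)*(-2) = 1
  e2: v1*b12 - v3*b23 = (2)*(-3) - (-1)*(-4) = -10
  e3: v1*b13 + v2*b23 = (2)*(-2) + (1)*(-4) = -8
Trivector part <vB>_3:
  e123: v1*b23 - v2*b13 + v3*b12 = (2)*(-4) - (1)*(-2) + (-1)*(-3) = -3
vB = 1*e1 - 10*e2 - 8*e3 - 3*e123


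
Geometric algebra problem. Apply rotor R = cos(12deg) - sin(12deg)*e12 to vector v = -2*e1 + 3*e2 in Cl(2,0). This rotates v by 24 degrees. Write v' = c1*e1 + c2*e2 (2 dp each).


Rotor R = cos(12deg) - sin(12deg)*e12
Rotation angle theta = 2 * 12 = 24 degrees
v' = R*v*~R rotates v by theta.
cos(24deg) = 0.9135, sin(24deg) = 0.4067
v'_1 = -2*cos(24deg) - 3*sin(24deg)
= -2*0.9135 - 3*0.4067
= -3.05
v'_2 = -2*sin(24deg) + 3*cos(24deg)
= -2*0.4067 + 3*0.9135
= 1.93
v' = -3.05*e1 + 1.93*e2


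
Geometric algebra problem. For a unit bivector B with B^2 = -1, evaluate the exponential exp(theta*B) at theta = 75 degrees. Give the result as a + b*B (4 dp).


For a unit bivector B with B^2 = -1, the exponential series gives
e^(theta*B) = cos(theta) + sin(theta)*B (the GA analogue of Euler's formula).
theta = 75 degrees = 1.308997 rad
cos(75 deg) = 0.2588
sin(75 deg) = 0.9659
exp(theta*B) = 0.2588 + 0.9659*B


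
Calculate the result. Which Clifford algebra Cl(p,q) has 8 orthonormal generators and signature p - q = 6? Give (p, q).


We need p + q = 8 and p - q = 6.
Adding: 2p = 8 + 6 = 14, so p = 7.
Then q = 8 - 7 = 1.
(p, q) = (7, 1)


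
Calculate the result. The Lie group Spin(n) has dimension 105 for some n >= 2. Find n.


dim Spin(n) = dim so(n) = n(n-1)/2.
Solve n(n-1)/2 = 105, i.e. n^2 - n - 210 = 0.
Discriminant = 1 + 8*105 = 841
n = (1 + sqrt(841))/2 = (1 + 29)/2 = 15


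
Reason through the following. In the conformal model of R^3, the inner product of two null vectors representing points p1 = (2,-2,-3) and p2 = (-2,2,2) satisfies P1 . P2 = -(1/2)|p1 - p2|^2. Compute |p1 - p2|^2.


p1 - p2 = (4, -4, -5)
|p1 - p2|^2 = 4^2 + (-4)^2 + (-5)^2
= 16 + 16 + 25
= 57


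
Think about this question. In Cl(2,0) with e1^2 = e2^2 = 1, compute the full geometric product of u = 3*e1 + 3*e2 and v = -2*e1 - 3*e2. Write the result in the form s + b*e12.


Expand: (3*e1 + 3*e2)(-2*e1 - 3*e2)
= 3*(-2)*e1e1 + 3*(-3)*e1e2 + 3*(-2)*e2e1 + 3*(-3)*e2e2
Using e1^2 = e2^2 = 1, e2e1 = -e1e2:
Scalar part s = 3*(-2) + 3*(-3) = -6 + (-9) = -15
Bivector part b = 3*(-3) - 3*(-2) = -9 - (-6) = -3
uv = -15 - 3*e12


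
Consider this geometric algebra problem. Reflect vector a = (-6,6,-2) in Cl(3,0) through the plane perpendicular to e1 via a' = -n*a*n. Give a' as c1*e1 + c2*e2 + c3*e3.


Reflection formula: a' = -n*a*n, with n = e1 (unit vector, n^2 = 1).
For reflection through hyperplane perp to e1:
The component along e1 flips sign, others stay.
a = (-6, 6, -2)
a' = (6, 6, -2)
a' = 6*e1 + 6*e2 - 2*e3


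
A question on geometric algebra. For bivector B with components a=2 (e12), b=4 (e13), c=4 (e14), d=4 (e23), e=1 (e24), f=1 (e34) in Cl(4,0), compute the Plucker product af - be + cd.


Plucker relation: af - be + cd
a*f = 2*1 = 2
b*e = 4*1 = 4
c*d = 4*4 = 16
af - be + cd = 2 - 4 + 16
= 14


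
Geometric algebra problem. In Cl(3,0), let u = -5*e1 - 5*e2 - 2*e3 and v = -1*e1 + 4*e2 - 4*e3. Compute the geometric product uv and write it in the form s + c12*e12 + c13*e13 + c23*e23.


In Cl(3,0): e_i^2 = 1, e_ie_j = -e_je_i for i != j.
Scalar part = u . v = (-5)*(-1) + (-5)*4 + (-2)*(-4)
= 5 + (-20) + 8 = -7
e12 coeff = (-5)*4 - (-5)*(-1) = -20 - 5 = -25
e13 coeff = (-5)*(-4) - (-2)*(-1) = 20 - 2 = 18
e23 coeff = (-5)*(-4) - (-2)*4 = 20 - (-8) = 28
uv = -7 - 25*e12 + 18*e13 + 28*e23


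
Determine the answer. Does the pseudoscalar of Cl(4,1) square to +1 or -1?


The pseudoscalar I = e1...e_n (product of all n generators) of Cl(p,q) satisfies I^2 = (-1)^(q + n(n-1)/2).
p = 4, q = 1, n = p + q = 5
n(n-1)/2 = 5 * 4 / 2 = 10
Exponent = q + n(n-1)/2 = 1 + 10 = 11
I^2 = (-1)^11 = -1


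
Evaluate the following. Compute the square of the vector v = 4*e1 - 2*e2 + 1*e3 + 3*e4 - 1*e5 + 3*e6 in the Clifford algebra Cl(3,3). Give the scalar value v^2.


v^2 = sum of c_i^2 * e_i^2
Positive signature terms (e_i^2 = +1): 4^2 + (-2)^2 + 1^2 = 21
Negative signature terms (e_j^2 = -1): 3^2 + (-1)^2 + 3^2 = 19
v^2 = 21 - 19 = 2


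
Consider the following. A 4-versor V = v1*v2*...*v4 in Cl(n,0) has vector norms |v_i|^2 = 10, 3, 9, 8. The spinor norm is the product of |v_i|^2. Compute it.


Spinor norm N(V) = |v1|^2 * |v2|^2 * ... * |v4|^2
= 10 * 3 * 9 * 8
Running product: 10, 30, 270, 2160
N(V) = 2160


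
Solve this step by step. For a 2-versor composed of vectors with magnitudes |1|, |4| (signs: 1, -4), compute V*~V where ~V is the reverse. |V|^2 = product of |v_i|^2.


Each vector v_i has |v_i|^2 = s_i^2
Squared scales: 1^2 = 1, (-4)^2 = 16
|V|^2 = 1 * 16
= 16


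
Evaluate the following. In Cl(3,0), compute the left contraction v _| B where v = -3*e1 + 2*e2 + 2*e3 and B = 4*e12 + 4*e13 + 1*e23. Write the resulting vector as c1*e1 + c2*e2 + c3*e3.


Left contraction v _| B = <vB>_1 (grade-1 part of the geometric product vB).
Using e1_|e12 = e2, e2_|e12 = -e1, e1_|e13 = e3, e3_|e13 = -e1, e2_|e23 = e3, e3_|e23 = -e2:
e1 coeff: -v2*b12 - v3*b13 = -(2)*(4) - (2)*(4) = -16
e2 coeff: v1*b12 - v3*b23 = (-3)*(4) - (2)*(1) = -14
e3 coeff: v1*b13 + v2*b23 = (-3)*(4) + (2)*(1) = -10
v _| B = -16*e1 - 14*e2 - 10*e3


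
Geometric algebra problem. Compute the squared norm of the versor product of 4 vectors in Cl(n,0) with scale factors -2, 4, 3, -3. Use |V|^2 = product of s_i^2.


Each vector v_i has |v_i|^2 = s_i^2
Squared scales: (-2)^2 = 4, 4^2 = 16, 3^2 = 9, (-3)^2 = 9
|V|^2 = 4 * 16 * 9 * 9
= 5184


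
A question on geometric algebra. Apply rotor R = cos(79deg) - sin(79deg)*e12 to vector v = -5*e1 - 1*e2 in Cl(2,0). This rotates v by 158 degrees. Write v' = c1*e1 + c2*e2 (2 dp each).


Rotor R = cos(79deg) - sin(79deg)*e12
Rotation angle theta = 2 * 79 = 158 degrees
v' = R*v*~R rotates v by theta.
cos(158deg) = -0.9272, sin(158deg) = 0.3746
v'_1 = -5*cos(158deg) - (-1)*sin(158deg)
= -5*(-0.9272) - (-1)*0.3746
= 5.01
v'_2 = -5*sin(158deg) + (-1)*cos(158deg)
= -5*0.3746 + (-1)*(-0.9272)
= -0.95
v' = 5.01*e1 - 0.95*e2


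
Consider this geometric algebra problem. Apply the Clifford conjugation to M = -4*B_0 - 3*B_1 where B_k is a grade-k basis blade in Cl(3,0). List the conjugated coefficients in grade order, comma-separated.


Clifford conjugate sign for grade k: (-1)^(k(k+1)/2)
Grade 0: (-1)^(0*1/2) = (-1)^0 = 1, coeff -4 -> -4
Grade 1: (-1)^(1*2/2) = (-1)^1 = -1, coeff -3 -> 3
Conjugated coefficients: -4, 3


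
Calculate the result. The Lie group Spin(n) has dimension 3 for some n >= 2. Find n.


dim Spin(n) = dim so(n) = n(n-1)/2.
Solve n(n-1)/2 = 3, i.e. n^2 - n - 6 = 0.
Discriminant = 1 + 8*3 = 25
n = (1 + sqrt(25))/2 = (1 + 5)/2 = 3


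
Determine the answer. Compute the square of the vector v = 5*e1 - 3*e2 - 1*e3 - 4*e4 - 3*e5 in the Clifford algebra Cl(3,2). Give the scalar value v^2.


v^2 = sum of c_i^2 * e_i^2
Positive signature terms (e_i^2 = +1): 5^2 + (-3)^2 + (-1)^2 = 35
Negative signature terms (e_j^2 = -1): (-4)^2 + (-3)^2 = 25
v^2 = 35 - 25 = 10


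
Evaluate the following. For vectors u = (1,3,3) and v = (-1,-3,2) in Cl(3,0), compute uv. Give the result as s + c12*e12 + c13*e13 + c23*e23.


In Cl(3,0): e_i^2 = 1, e_ie_j = -e_je_i for i != j.
Scalar part = u . v = 1*(-1) + 3*(-3) + 3*2
= -1 + (-9) + 6 = -4
e12 coeff = 1*(-3) - 3*(-1) = -3 - (-3) = 0
e13 coeff = 1*2 - 3*(-1) = 2 - (-3) = 5
e23 coeff = 3*2 - 3*(-3) = 6 - (-9) = 15
uv = -4 + 0*e12 + 5*e13 + 15*e23


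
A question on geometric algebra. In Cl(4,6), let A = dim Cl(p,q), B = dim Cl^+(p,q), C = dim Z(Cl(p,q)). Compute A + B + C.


n = 4 + 6 = 10
Total dim = 2^10 = 1024
Even subalgebra dim = 2^9 = 512
n is even, so center dim = 1
Sum = 1024 + 512 + 1 = 1537


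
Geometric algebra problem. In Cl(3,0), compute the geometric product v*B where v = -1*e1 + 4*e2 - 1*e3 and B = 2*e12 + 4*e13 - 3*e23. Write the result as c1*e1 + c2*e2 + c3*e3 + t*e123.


vB has grade-1 (vector) and grade-3 (trivector) parts: vB = (v _| B) + (v ^ B).
Vector part <vB>_1:
  e1: -v2*b12 - v3*b13 = -(4)*(2) - (-1)*(4) = -4
  e2: v1*b12 - v3*b23 = (-1)*(2) - (-1)*(-3) = -5
  e3: v1*b13 + v2*b23 = (-1)*(4) + (4)*(-3) = -16
Trivector part <vB>_3:
  e123: v1*b23 - v2*b13 + v3*b12 = (-1)*(-3) - (4)*(4) + (-1)*(2) = -15
vB = -4*e1 - 5*e2 - 16*e3 - 15*e123


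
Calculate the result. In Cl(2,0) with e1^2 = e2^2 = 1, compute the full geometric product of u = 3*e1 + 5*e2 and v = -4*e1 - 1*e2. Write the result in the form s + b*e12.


Expand: (3*e1 + 5*e2)(-4*e1 - 1*e2)
= 3*(-4)*e1e1 + 3*(-1)*e1e2 + 5*(-4)*e2e1 + 5*(-1)*e2e2
Using e1^2 = e2^2 = 1, e2e1 = -e1e2:
Scalar part s = 3*(-4) + 5*(-1) = -12 + (-5) = -17
Bivector part b = 3*(-1) - 5*(-4) = -3 - (-20) = 17
uv = -17 + 17*e12


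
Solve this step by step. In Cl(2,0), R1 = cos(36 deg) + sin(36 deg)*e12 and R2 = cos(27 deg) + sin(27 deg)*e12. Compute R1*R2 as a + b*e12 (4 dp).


Same-plane rotors commute and their half-angles add:
R1*R2 = cos(a1 + a2) + sin(a1 + a2)*e12.
a1 + a2 = 36 + 27 = 63 deg
cos(63 deg) = 0.4540
sin(63 deg) = 0.8910
R1*R2 = 0.4540 + 0.8910*e12


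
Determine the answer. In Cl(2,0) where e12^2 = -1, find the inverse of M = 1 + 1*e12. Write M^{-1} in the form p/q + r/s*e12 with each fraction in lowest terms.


M = 1 + 1*e12, where e12^2 = -1.
Since M commutes with its reverse ~M = a - b*e12, M * ~M = a^2 - b^2*e12^2 = a^2 + b^2.
So M^{-1} = ~M / (a^2 + b^2) = (a - b*e12)/(a^2 + b^2).
a^2 + b^2 = 1 + 1 = 2
Scalar part = 1/2 = 1/2
Bivector coeff = -1/2 = -1/2
M^{-1} = 1/2 - 1/2*e12


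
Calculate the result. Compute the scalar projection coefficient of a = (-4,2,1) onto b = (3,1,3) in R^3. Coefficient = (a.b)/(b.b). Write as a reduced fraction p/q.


Projection coefficient = (a . b) / (b . b)
a . b = (-4)*3 + 2*1 + 1*3
= -12 + 2 + 3 = -7
b . b = 3^2 + 1^2 + 3^2
= 9 + 1 + 9 = 19
Coefficient = -7/19
In lowest terms: -7/19


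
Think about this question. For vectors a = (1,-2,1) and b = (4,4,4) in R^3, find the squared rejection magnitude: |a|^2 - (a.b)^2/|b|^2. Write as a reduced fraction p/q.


|a|^2 = 1^2 + (-2)^2 + 1^2 = 6
|b|^2 = 4^2 + 4^2 + 4^2 = 48
a . b = 1*4 + (-2)*4 + 1*4 = 0
(a.b)^2 = 0^2 = 0
|rej|^2 = 6 - 0/48
= (288 - 0)/48
= 288/48
In lowest terms: 6/1


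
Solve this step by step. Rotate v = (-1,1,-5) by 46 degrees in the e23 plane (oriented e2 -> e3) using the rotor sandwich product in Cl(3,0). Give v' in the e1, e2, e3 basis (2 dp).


Rotor R = cos(23deg) - sin(23deg)*e23
Rotation angle theta = 2 * 23 = 46 degrees in the e23 plane (e2 -> e3).
The component perpendicular to the plane (e1) is invariant: v'_1 = v1 = -1.00
cos(46deg) = 0.6947, sin(46deg) = 0.7193
v'_2 = v2*cos(theta) - v3*sin(theta) = 1*0.6947 - (-5)*0.7193 = 4.29
v'_3 = v2*sin(theta) + v3*cos(theta) = 1*0.7193 + (-5)*0.6947 = -2.75
v' = -1.00*e1 + 4.29*e2 - 2.75*e3


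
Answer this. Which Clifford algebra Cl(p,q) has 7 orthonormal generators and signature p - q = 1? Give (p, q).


We need p + q = 7 and p - q = 1.
Adding: 2p = 7 + 1 = 8, so p = 4.
Then q = 7 - 4 = 3.
(p, q) = (4, 3)


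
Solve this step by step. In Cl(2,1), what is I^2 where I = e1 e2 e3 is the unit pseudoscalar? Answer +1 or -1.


The pseudoscalar I = e1...e_n (product of all n generators) of Cl(p,q) satisfies I^2 = (-1)^(q + n(n-1)/2).
p = 2, q = 1, n = p + q = 3
n(n-1)/2 = 3 * 2 / 2 = 3
Exponent = q + n(n-1)/2 = 1 + 3 = 4
I^2 = (-1)^4 = +1


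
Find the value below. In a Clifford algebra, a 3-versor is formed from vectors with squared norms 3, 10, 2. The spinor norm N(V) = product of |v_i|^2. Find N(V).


Spinor norm N(V) = |v1|^2 * |v2|^2 * ... * |v3|^2
= 3 * 10 * 2
Running product: 3, 30, 60
N(V) = 60


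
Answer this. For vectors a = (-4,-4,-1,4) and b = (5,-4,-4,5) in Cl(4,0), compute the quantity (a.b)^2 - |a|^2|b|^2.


a . b = (-4)*5 + (-4)*(-4) + (-1)*(-4) + 4*5
= -20 + 16 + 4 + 20 = 20
|a|^2 = (-4)^2 + (-4)^2 + (-1)^2 + 4^2 = 49
|b|^2 = 5^2 + (-4)^2 + (-4)^2 + 5^2 = 82
(a.b)^2 = 20^2 = 400
|a|^2 * |b|^2 = 49 * 82 = 4018
Result = 400 - 4018 = -3618


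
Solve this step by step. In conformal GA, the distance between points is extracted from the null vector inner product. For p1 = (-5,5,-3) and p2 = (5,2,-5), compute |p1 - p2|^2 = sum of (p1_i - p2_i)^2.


p1 - p2 = (-10, 3, 2)
|p1 - p2|^2 = (-10)^2 + 3^2 + 2^2
= 100 + 9 + 4
= 113


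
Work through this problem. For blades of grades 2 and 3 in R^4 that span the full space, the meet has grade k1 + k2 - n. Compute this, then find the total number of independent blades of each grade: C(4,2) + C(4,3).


Meet grade = grade(A) + grade(B) - n
= 2 + 3 - 4 = 1
C(4,2) = 6
C(4,3) = 4
dim_A + dim_B = 6 + 4 = 10


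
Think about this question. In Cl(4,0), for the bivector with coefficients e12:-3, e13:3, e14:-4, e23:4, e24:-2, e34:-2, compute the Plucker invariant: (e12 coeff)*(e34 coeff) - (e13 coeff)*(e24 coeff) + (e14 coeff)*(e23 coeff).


Plucker relation: af - be + cd
a*f = (-3)*(-2) = 6
b*e = 3*(-2) = -6
c*d = (-4)*4 = -16
af - be + cd = 6 - (-6) + (-16)
= -4


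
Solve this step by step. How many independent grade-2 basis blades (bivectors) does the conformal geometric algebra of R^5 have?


The conformal model of R^5 uses Cl(6,1) with m = 5 + 2 = 7 generators.
Number of grade-2 blades = C(m, 2) = C(7, 2)
= 7*6/2 = 21


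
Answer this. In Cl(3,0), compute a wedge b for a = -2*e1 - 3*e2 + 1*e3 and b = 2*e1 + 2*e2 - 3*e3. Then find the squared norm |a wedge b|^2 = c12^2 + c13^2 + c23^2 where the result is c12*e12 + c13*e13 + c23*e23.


a wedge b = (a1*b2 - a2*b1)*e12 + (a1*b3 - a3*b1)*e13 + (a2*b3 - a3*b2)*e23
e12 coeff: (-2)*2 - (-3)*2 = -4 - (-6) = 2
e13 coeff: (-2)*(-3) - 1*2 = 6 - 2 = 4
e23 coeff: (-3)*(-3) - 1*2 = 9 - 2 = 7
|a wedge b|^2 = 2^2 + 4^2 + 7^2
= 4 + 16 + 49
= 69


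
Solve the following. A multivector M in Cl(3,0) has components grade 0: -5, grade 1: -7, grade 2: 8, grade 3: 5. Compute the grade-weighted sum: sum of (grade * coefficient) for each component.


Grade-weighted sum = sum of grade_k * coefficient_k
0*(-5) = 0
1*(-7) = -7
2*8 = 16
3*5 = 15
Total = 0 + (-7) + 16 + 15 = 24


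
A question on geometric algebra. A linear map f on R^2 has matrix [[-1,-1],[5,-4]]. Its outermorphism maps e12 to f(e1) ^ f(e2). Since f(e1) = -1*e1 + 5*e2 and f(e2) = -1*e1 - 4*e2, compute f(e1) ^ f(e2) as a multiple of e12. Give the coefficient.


The outermorphism of a linear map f sends e1^e2 to f(e1)^f(e2).
f(e1) = -1*e1 + 5*e2
f(e2) = -1*e1 - 4*e2
f(e1) ^ f(e2) = (-1*e1 + 5*e2) ^ (-1*e1 - 4*e2)
= (-1)*(-4)*e12 + 5*(-1)*e21
= (4 - (-5))*e12
= 9*e12
Coefficient = 9


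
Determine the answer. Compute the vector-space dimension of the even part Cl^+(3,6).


Even subalgebra dimension = 2^(n-1)
n = 3 + 6 = 9
2^(9 - 1) = 2^8 = 256
Verification: sum of C(9,k) for even k = 1 + 36 + 126 + 84 + 9 = 256
Result = 256


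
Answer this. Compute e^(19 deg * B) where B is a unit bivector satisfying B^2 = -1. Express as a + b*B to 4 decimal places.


For a unit bivector B with B^2 = -1, the exponential series gives
e^(theta*B) = cos(theta) + sin(theta)*B (the GA analogue of Euler's formula).
theta = 19 degrees = 0.331613 rad
cos(19 deg) = 0.9455
sin(19 deg) = 0.3256
exp(theta*B) = 0.9455 + 0.3256*B


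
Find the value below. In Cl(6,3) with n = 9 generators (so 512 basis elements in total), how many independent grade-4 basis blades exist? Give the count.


Number of grade-k basis blades in Cl(p,q) with n = p + q is C(n, k).
n = 6 + 3 = 9
C(9, 4) = 9! / (4! * 5!)
= 362880 / (24 * 120)
= 126


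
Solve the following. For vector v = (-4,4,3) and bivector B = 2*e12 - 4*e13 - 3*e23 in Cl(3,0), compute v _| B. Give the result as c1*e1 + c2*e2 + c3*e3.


Left contraction v _| B = <vB>_1 (grade-1 part of the geometric product vB).
Using e1_|e12 = e2, e2_|e12 = -e1, e1_|e13 = e3, e3_|e13 = -e1, e2_|e23 = e3, e3_|e23 = -e2:
e1 coeff: -v2*b12 - v3*b13 = -(4)*(2) - (3)*(-4) = 4
e2 coeff: v1*b12 - v3*b23 = (-4)*(2) - (3)*(-3) = 1
e3 coeff: v1*b13 + v2*b23 = (-4)*(-4) + (4)*(-3) = 4
v _| B = 4*e1 + 1*e2 + 4*e3


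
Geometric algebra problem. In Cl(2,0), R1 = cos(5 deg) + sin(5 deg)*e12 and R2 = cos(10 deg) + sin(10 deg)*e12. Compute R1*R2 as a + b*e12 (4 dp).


Same-plane rotors commute and their half-angles add:
R1*R2 = cos(a1 + a2) + sin(a1 + a2)*e12.
a1 + a2 = 5 + 10 = 15 deg
cos(15 deg) = 0.9659
sin(15 deg) = 0.2588
R1*R2 = 0.9659 + 0.2588*e12


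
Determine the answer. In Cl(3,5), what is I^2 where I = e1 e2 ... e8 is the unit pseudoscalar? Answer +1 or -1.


The pseudoscalar I = e1...e_n (product of all n generators) of Cl(p,q) satisfies I^2 = (-1)^(q + n(n-1)/2).
p = 3, q = 5, n = p + q = 8
n(n-1)/2 = 8 * 7 / 2 = 28
Exponent = q + n(n-1)/2 = 5 + 28 = 33
I^2 = (-1)^33 = -1


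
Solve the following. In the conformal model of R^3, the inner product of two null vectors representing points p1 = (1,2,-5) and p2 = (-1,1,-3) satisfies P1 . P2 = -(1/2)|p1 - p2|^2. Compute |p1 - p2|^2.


p1 - p2 = (2, 1, -2)
|p1 - p2|^2 = 2^2 + 1^2 + (-2)^2
= 4 + 1 + 4
= 9


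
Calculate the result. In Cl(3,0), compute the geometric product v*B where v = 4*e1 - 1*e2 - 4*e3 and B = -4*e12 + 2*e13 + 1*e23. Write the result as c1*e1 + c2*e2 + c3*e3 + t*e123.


vB has grade-1 (vector) and grade-3 (trivector) parts: vB = (v _| B) + (v ^ B).
Vector part <vB>_1:
  e1: -v2*b12 - v3*b13 = -(-1)*(-4) - (-4)*(2) = 4
  e2: v1*b12 - v3*b23 = (4)*(-4) - (-4)*(1) = -12
  e3: v1*b13 + v2*b23 = (4)*(2) + (-1)*(1) = 7
Trivector part <vB>_3:
  e123: v1*b23 - v2*b13 + v3*b12 = (4)*(1) - (-1)*(2) + (-4)*(-4) = 22
vB = 4*e1 - 12*e2 + 7*e3 + 22*e123


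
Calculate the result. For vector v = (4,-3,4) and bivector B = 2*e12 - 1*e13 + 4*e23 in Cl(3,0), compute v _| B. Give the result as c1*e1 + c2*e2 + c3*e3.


Left contraction v _| B = <vB>_1 (grade-1 part of the geometric product vB).
Using e1_|e12 = e2, e2_|e12 = -e1, e1_|e13 = e3, e3_|e13 = -e1, e2_|e23 = e3, e3_|e23 = -e2:
e1 coeff: -v2*b12 - v3*b13 = -(-3)*(2) - (4)*(-1) = 10
e2 coeff: v1*b12 - v3*b23 = (4)*(2) - (4)*(4) = -8
e3 coeff: v1*b13 + v2*b23 = (4)*(-1) + (-3)*(4) = -16
v _| B = 10*e1 - 8*e2 - 16*e3


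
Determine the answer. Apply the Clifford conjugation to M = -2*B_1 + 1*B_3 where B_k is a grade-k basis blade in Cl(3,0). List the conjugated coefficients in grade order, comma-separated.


Clifford conjugate sign for grade k: (-1)^(k(k+1)/2)
Grade 1: (-1)^(1*2/2) = (-1)^1 = -1, coeff -2 -> 2
Grade 3: (-1)^(3*4/2) = (-1)^6 = 1, coeff 1 -> 1
Conjugated coefficients: 2, 1


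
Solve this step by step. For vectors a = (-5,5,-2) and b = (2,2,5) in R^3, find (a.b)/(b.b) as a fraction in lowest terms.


Projection coefficient = (a . b) / (b . b)
a . b = (-5)*2 + 5*2 + (-2)*5
= -10 + 10 + (-10) = -10
b . b = 2^2 + 2^2 + 5^2
= 4 + 4 + 25 = 33
Coefficient = -10/33
In lowest terms: -10/33


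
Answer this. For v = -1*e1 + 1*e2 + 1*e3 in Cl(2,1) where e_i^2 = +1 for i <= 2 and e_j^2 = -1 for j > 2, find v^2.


v^2 = sum of c_i^2 * e_i^2
Positive signature terms (e_i^2 = +1): (-1)^2 + 1^2 = 2
Negative signature terms (e_j^2 = -1): 1^2 = 1
v^2 = 2 - 1 = 1


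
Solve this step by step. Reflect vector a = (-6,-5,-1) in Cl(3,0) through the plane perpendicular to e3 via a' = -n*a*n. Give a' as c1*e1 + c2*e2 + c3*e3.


Reflection formula: a' = -n*a*n, with n = e3 (unit vector, n^2 = 1).
For reflection through hyperplane perp to e3:
The component along e3 flips sign, others stay.
a = (-6, -5, -1)
a' = (-6, -5, 1)
a' = -6*e1 - 5*e2 + 1*e3


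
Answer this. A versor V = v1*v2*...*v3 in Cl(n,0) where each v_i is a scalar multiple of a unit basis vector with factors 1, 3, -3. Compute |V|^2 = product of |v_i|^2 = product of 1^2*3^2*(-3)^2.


Each vector v_i has |v_i|^2 = s_i^2
Squared scales: 1^2 = 1, 3^2 = 9, (-3)^2 = 9
|V|^2 = 1 * 9 * 9
= 81


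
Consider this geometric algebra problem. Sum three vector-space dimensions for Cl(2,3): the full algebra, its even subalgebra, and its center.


n = 2 + 3 = 5
Total dim = 2^5 = 32
Even subalgebra dim = 2^4 = 16
n is odd, so center dim = 2
Sum = 32 + 16 + 2 = 50


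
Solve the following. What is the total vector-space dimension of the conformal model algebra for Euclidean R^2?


The conformal model of R^2 uses Cl(3,1): the 2 Euclidean generators plus two extra orthogonal generators e+ (e+^2 = +1) and e- (e-^2 = -1), from which the null vectors e0, einf are built.
Number of generators m = 2 + 2 = 4.
dim Cl(p,q) = 2^m = 2^4 = 16


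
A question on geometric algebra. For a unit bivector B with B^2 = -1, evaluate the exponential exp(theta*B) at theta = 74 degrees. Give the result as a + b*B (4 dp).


For a unit bivector B with B^2 = -1, the exponential series gives
e^(theta*B) = cos(theta) + sin(theta)*B (the GA analogue of Euler's formula).
theta = 74 degrees = 1.291544 rad
cos(74 deg) = 0.2756
sin(74 deg) = 0.9613
exp(theta*B) = 0.2756 + 0.9613*B


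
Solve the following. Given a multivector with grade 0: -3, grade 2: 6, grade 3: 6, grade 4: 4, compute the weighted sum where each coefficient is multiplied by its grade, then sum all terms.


Grade-weighted sum = sum of grade_k * coefficient_k
0*(-3) = 0
2*6 = 12
3*6 = 18
4*4 = 16
Total = 0 + 12 + 18 + 16 = 46


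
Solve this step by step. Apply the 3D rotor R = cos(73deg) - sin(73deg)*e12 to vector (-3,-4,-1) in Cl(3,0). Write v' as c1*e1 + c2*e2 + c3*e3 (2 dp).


Rotor R = cos(73deg) - sin(73deg)*e12
Rotation angle theta = 2 * 73 = 146 degrees in the e12 plane (e1 -> e2).
The component perpendicular to the plane (e3) is invariant: v'_3 = v3 = -1.00
cos(146deg) = -0.8290, sin(146deg) = 0.5592
v'_1 = v1*cos(theta) - v2*sin(theta) = -3*(-0.8290) - (-4)*0.5592 = 4.72
v'_2 = v1*sin(theta) + v2*cos(theta) = -3*0.5592 + (-4)*(-0.8290) = 1.64
v' = 4.72*e1 + 1.64*e2 - 1.00*e3


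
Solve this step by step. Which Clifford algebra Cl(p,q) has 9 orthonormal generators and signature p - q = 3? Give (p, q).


We need p + q = 9 and p - q = 3.
Adding: 2p = 9 + 3 = 12, so p = 6.
Then q = 9 - 6 = 3.
(p, q) = (6, 3)


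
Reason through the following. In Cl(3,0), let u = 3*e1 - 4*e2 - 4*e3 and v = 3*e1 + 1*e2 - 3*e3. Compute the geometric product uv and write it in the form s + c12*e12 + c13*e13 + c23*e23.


In Cl(3,0): e_i^2 = 1, e_ie_j = -e_je_i for i != j.
Scalar part = u . v = 3*3 + (-4)*1 + (-4)*(-3)
= 9 + (-4) + 12 = 17
e12 coeff = 3*1 - (-4)*3 = 3 - (-12) = 15
e13 coeff = 3*(-3) - (-4)*3 = -9 - (-12) = 3
e23 coeff = (-4)*(-3) - (-4)*1 = 12 - (-4) = 16
uv = 17 + 15*e12 + 3*e13 + 16*e23


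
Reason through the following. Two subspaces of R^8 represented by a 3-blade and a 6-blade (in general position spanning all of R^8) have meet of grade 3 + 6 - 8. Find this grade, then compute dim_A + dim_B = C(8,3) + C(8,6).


Meet grade = grade(A) + grade(B) - n
= 3 + 6 - 8 = 1
C(8,3) = 56
C(8,6) = 28
dim_A + dim_B = 56 + 28 = 84
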